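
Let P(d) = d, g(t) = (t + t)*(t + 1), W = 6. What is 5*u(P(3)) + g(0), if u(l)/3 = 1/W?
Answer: 5/2 ≈ 2.5000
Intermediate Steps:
g(t) = 2*t*(1 + t) (g(t) = (2*t)*(1 + t) = 2*t*(1 + t))
u(l) = ½ (u(l) = 3/6 = 3*(⅙) = ½)
5*u(P(3)) + g(0) = 5*(½) + 2*0*(1 + 0) = 5/2 + 2*0*1 = 5/2 + 0 = 5/2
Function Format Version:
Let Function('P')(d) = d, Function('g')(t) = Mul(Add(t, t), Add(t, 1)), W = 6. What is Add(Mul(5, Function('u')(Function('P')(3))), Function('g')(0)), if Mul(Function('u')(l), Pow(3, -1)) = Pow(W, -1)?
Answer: Rational(5, 2) ≈ 2.5000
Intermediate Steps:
Function('g')(t) = Mul(2, t, Add(1, t)) (Function('g')(t) = Mul(Mul(2, t), Add(1, t)) = Mul(2, t, Add(1, t)))
Function('u')(l) = Rational(1, 2) (Function('u')(l) = Mul(3, Pow(6, -1)) = Mul(3, Rational(1, 6)) = Rational(1, 2))
Add(Mul(5, Function('u')(Function('P')(3))), Function('g')(0)) = Add(Mul(5, Rational(1, 2)), Mul(2, 0, Add(1, 0))) = Add(Rational(5, 2), Mul(2, 0, 1)) = Add(Rational(5, 2), 0) = Rational(5, 2)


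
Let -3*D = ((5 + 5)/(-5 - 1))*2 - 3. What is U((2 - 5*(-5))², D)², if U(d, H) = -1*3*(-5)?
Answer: 225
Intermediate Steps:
D = 19/9 (D = -(((5 + 5)/(-5 - 1))*2 - 3)/3 = -((10/(-6))*2 - 3)/3 = -((10*(-⅙))*2 - 3)/3 = -(-5/3*2 - 3)/3 = -(-10/3 - 3)/3 = -⅓*(-19/3) = 19/9 ≈ 2.1111)
U(d, H) = 15 (U(d, H) = -3*(-5) = 15)
U((2 - 5*(-5))², D)² = 15² = 225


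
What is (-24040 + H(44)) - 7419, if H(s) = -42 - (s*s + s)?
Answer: -33481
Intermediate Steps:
H(s) = -42 - s - s² (H(s) = -42 - (s² + s) = -42 - (s + s²) = -42 + (-s - s²) = -42 - s - s²)
(-24040 + H(44)) - 7419 = (-24040 + (-42 - 1*44 - 1*44²)) - 7419 = (-24040 + (-42 - 44 - 1*1936)) - 7419 = (-24040 + (-42 - 44 - 1936)) - 7419 = (-24040 - 2022) - 7419 = -26062 - 7419 = -33481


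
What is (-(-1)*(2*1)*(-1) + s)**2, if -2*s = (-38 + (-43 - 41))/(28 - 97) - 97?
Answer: 39627025/19044 ≈ 2080.8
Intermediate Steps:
s = 6571/138 (s = -((-38 + (-43 - 41))/(28 - 97) - 97)/2 = -((-38 - 84)/(-69) - 97)/2 = -(-122*(-1/69) - 97)/2 = -(122/69 - 97)/2 = -1/2*(-6571/69) = 6571/138 ≈ 47.616)
(-(-1)*(2*1)*(-1) + s)**2 = (-(-1)*(2*1)*(-1) + 6571/138)**2 = (-(-1)*2*(-1) + 6571/138)**2 = (-(-1)*(-2) + 6571/138)**2 = (-1*2 + 6571/138)**2 = (-2 + 6571/138)**2 = (6295/138)**2 = 39627025/19044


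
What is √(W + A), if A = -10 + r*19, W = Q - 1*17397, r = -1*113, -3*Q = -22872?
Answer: I*√11930 ≈ 109.22*I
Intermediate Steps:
Q = 7624 (Q = -⅓*(-22872) = 7624)
r = -113
W = -9773 (W = 7624 - 1*17397 = 7624 - 17397 = -9773)
A = -2157 (A = -10 - 113*19 = -10 - 2147 = -2157)
√(W + A) = √(-9773 - 2157) = √(-11930) = I*√11930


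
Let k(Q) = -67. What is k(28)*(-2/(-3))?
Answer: -134/3 ≈ -44.667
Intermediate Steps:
k(28)*(-2/(-3)) = -(-134)/(-3) = -(-134)*(-1)/3 = -67*2/3 = -134/3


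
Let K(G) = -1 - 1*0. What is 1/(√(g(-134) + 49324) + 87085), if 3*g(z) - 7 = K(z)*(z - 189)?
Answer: 87085/7583747791 - √49434/7583747791 ≈ 1.1454e-5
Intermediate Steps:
K(G) = -1 (K(G) = -1 + 0 = -1)
g(z) = 196/3 - z/3 (g(z) = 7/3 + (-(z - 189))/3 = 7/3 + (-(-189 + z))/3 = 7/3 + (189 - z)/3 = 7/3 + (63 - z/3) = 196/3 - z/3)
1/(√(g(-134) + 49324) + 87085) = 1/(√((196/3 - ⅓*(-134)) + 49324) + 87085) = 1/(√((196/3 + 134/3) + 49324) + 87085) = 1/(√(110 + 49324) + 87085) = 1/(√49434 + 87085) = 1/(87085 + √49434)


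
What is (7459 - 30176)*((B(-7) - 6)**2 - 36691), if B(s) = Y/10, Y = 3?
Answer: 83277137167/100 ≈ 8.3277e+8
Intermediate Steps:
B(s) = 3/10
(7459 - 30176)*((B(-7) - 6)**2 - 36691) = (7459 - 30176)*((3/10 - 6)**2 - 36691) = -22717*((-57/10)**2 - 36691) = -22717*(3249/100 - 36691) = -22717*(-3665851/100) = 83277137167/100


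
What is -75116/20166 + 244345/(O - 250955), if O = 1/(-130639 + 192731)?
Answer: -738217905576742/157116309312297 ≈ -4.6985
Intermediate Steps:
O = 1/62092 ≈ 1.6105e-5
-75116/20166 + 244345/(O - 250955) = -75116/20166 + 244345/(1/62092 - 250955) = -75116*1/20166 + 244345/(-15582297859/62092) = -37558/10083 + 244345*(-62092/15582297859) = -37558/10083 - 15171869740/15582297859 = -738217905576742/157116309312297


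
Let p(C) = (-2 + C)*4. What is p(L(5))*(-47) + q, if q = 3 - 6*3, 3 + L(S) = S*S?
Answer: -3775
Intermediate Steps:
L(S) = -3 + S² (L(S) = -3 + S*S = -3 + S²)
p(C) = -8 + 4*C
q = -15 (q = 3 - 18 = -15)
p(L(5))*(-47) + q = (-8 + 4*(-3 + 5²))*(-47) - 15 = (-8 + 4*(-3 + 25))*(-47) - 15 = (-8 + 4*22)*(-47) - 15 = (-8 + 88)*(-47) - 15 = 80*(-47) - 15 = -3760 - 15 = -3775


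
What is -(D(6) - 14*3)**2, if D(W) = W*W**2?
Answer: -30276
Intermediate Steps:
D(W) = W**3
-(D(6) - 14*3)**2 = -(6**3 - 14*3)**2 = -(216 - 42)**2 = -1*174**2 = -1*30276 = -30276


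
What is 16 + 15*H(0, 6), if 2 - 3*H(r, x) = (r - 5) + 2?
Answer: 41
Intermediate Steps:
H(r, x) = 5/3 - r/3 (H(r, x) = ⅔ - ((r - 5) + 2)/3 = ⅔ - ((-5 + r) + 2)/3 = ⅔ - (-3 + r)/3 = ⅔ + (1 - r/3) = 5/3 - r/3)
16 + 15*H(0, 6) = 16 + 15*(5/3 - ⅓*0) = 16 + 15*(5/3 + 0) = 16 + 15*(5/3) = 16 + 25 = 41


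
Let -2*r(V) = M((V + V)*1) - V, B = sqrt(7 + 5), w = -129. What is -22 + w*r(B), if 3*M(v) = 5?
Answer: 171/2 - 129*sqrt(3) ≈ -137.93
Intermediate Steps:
M(v) = 5/3 (M(v) = (1/3)*5 = 5/3)
B = 2*sqrt(3) (B = sqrt(12) = 2*sqrt(3) ≈ 3.4641)
r(V) = -5/6 + V/2 (r(V) = -(5/3 - V)/2 = -5/6 + V/2)
-22 + w*r(B) = -22 - 129*(-5/6 + (2*sqrt(3))/2) = -22 - 129*(-5/6 + sqrt(3)) = -22 + (215/2 - 129*sqrt(3)) = 171/2 - 129*sqrt(3)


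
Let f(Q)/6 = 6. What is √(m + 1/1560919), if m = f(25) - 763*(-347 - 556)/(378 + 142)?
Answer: √224160354700960421770/405838940 ≈ 36.891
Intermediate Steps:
f(Q) = 36 (f(Q) = 6*6 = 36)
m = 707709/520 (m = 36 - 763*(-347 - 556)/(378 + 142) = 36 - (-688989)/520 = 36 - 763*(-903/520) = 36 + 688989/520 = 707709/520 ≈ 1361.0)
√(m + 1/1560919) = √(707709/520 + 1/1560919) = √(1104676425091/811677880) = √224160354700960421770/405838940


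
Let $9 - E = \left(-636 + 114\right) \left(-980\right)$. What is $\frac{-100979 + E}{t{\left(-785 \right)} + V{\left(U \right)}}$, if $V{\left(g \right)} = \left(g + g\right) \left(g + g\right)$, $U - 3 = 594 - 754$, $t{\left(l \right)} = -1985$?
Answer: $- \frac{612530}{96611} \approx -6.3402$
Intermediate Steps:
$U = -157$ ($U = 3 + \left(594 - 754\right) = 3 - 160 = -157$)
$E = -511551$ ($E = 9 - \left(-636 + 114\right) \left(-980\right) = 9 - \left(-522\right) \left(-980\right) = 9 - 511560 = -511551$)
$V{\left(g \right)} = 4 g^{2}$ ($V{\left(g \right)} = 2 g 2 g = 4 g^{2}$)
$\frac{-100979 + E}{t{\left(-785 \right)} + V{\left(U \right)}} = \frac{-100979 - 511551}{-1985 + 4 \left(-157\right)^{2}} = - \frac{612530}{-1985 + 4 \cdot 24649} = - \frac{612530}{-1985 + 98596} = - \frac{612530}{96611}$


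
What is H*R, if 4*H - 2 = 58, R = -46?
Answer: -690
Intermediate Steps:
H = 15 (H = ½ + (¼)*58 = ½ + 29/2 = 15)
H*R = 15*(-46) = -690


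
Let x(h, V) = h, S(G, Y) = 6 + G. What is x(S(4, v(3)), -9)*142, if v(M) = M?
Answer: 1420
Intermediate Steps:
x(S(4, v(3)), -9)*142 = (6 + 4)*142 = 10*142 = 1420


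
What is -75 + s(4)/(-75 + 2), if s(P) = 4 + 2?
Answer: -5481/73 ≈ -75.082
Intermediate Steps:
s(P) = 6
-75 + s(4)/(-75 + 2) = -75 + 6/(-75 + 2) = -75 + 6/(-73) = -75 - 1/73*6 = -75 - 6/73 = -5481/73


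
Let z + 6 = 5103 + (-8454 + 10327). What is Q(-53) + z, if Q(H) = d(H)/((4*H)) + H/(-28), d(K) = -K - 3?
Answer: 10345939/1484 ≈ 6971.7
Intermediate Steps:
z = 6970 (z = -6 + (5103 + (-8454 + 10327)) = -6 + (5103 + 1873) = -6 + 6976 = 6970)
d(K) = -3 - K
Q(H) = -H/28 + (-3 - H)/(4*H) (Q(H) = (-3 - H)/((4*H)) + H/(-28) = (-3 - H)*(1/(4*H)) + H*(-1/28) = (-3 - H)/(4*H) - H/28 = -H/28 + (-3 - H)/(4*H))
Q(-53) + z = (1/28)*(-21 - 1*(-53)**2 - 7*(-53))/(-53) + 6970 = (1/28)*(-1/53)*(-21 - 1*2809 + 371) + 6970 = (1/28)*(-1/53)*(-21 - 2809 + 371) + 6970 = (1/28)*(-1/53)*(-2459) + 6970 = 2459/1484 + 6970 = 10345939/1484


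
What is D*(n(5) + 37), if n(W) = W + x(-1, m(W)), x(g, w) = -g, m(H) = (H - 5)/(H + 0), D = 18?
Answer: 774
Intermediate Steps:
m(H) = (-5 + H)/H
n(W) = 1 + W (n(W) = W - 1*(-1) = W + 1 = 1 + W)
D*(n(5) + 37) = 18*((1 + 5) + 37) = 18*(6 + 37) = 18*43 = 774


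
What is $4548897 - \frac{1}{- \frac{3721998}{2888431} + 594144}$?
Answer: $\frac{1115220732275437253}{245162889438} \approx 4.5489 \cdot 10^{6}$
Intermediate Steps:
$4548897 - \frac{1}{- \frac{3721998}{2888431} + 594144} = 4548897 - \frac{1}{\left(-3721998\right) \frac{1}{2888431} + 594144} = 4548897 - \frac{1}{- \frac{531714}{412633} + 594144} = 4548897 - \frac{1}{\frac{245162889438}{412633}} = 4548897 - \frac{412633}{245162889438} = \frac{1115220732275437253}{245162889438}$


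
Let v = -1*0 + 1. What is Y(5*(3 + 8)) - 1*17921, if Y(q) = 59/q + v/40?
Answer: -7884757/440 ≈ -17920.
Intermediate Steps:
v = 1 (v = 0 + 1 = 1)
Y(q) = 1/40 + 59/q (Y(q) = 59/q + 1/40 = 1/40 + 59/q)
Y(5*(3 + 8)) - 1*17921 = (2360 + 5*(3 + 8))/(40*((5*(3 + 8)))) - 1*17921 = (2360 + 5*11)/(40*((5*11))) - 17921 = (1/40)*(2360 + 55)/55 - 17921 = (1/40)*(1/55)*2415 - 17921 = 483/440 - 17921 = -7884757/440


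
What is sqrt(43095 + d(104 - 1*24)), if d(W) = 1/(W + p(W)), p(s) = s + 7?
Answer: sqrt(1201876622)/167 ≈ 207.59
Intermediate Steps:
p(s) = 7 + s
d(W) = 1/(7 + 2*W) (d(W) = 1/(W + (7 + W)) = 1/(7 + 2*W))
sqrt(43095 + d(104 - 1*24)) = sqrt(43095 + 1/(7 + 2*(104 - 1*24))) = sqrt(43095 + 1/(7 + 2*(104 - 24))) = sqrt(43095 + 1/(7 + 2*80)) = sqrt(43095 + 1/(7 + 160)) = sqrt(43095 + 1/167) = sqrt(7196866/167) = sqrt(1201876622)/167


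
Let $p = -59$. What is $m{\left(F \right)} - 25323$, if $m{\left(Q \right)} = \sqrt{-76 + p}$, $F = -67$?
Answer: $-25323 + 3 i \sqrt{15} \approx -25323.0 + 11.619 i$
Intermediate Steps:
$m{\left(Q \right)} = 3 i \sqrt{15}$ ($m{\left(Q \right)} = \sqrt{-76 - 59} = \sqrt{-135} = 3 i \sqrt{15}$)
$m{\left(F \right)} - 25323 = 3 i \sqrt{15} - 25323 = -25323 + 3 i \sqrt{15}$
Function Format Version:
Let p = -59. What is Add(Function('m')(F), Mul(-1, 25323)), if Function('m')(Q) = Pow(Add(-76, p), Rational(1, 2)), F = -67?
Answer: Add(-25323, Mul(3, I, Pow(15, Rational(1, 2)))) ≈ Add(-25323., Mul(11.619, I))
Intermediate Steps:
Function('m')(Q) = Mul(3, I, Pow(15, Rational(1, 2))) (Function('m')(Q) = Pow(Add(-76, -59), Rational(1, 2)) = Pow(-135, Rational(1, 2)) = Mul(3, I, Pow(15, Rational(1, 2))))
Add(Function('m')(F), Mul(-1, 25323)) = Add(Mul(3, I, Pow(15, Rational(1, 2))), Mul(-1, 25323)) = Add(Mul(3, I, Pow(15, Rational(1, 2))), -25323) = Add(-25323, Mul(3, I, Pow(15, Rational(1, 2))))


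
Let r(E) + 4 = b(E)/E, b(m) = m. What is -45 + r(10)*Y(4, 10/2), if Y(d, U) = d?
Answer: -57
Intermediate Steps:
r(E) = -3 (r(E) = -4 + E/E = -4 + 1 = -3)
-45 + r(10)*Y(4, 10/2) = -45 - 3*4 = -45 - 12 = -57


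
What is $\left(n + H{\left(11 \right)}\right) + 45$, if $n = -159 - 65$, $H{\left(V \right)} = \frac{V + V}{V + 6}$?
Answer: $- \frac{3021}{17} \approx -177.71$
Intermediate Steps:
$H{\left(V \right)} = \frac{2 V}{6 + V}$
$n = -224$ ($n = -159 - 65 = -224$)
$\left(n + H{\left(11 \right)}\right) + 45 = \left(-224 + 2 \cdot 11 \frac{1}{6 + 11}\right) + 45 = \left(-224 + 2 \cdot 11 \cdot \frac{1}{17}\right) + 45 = \left(-224 + \frac{22}{17}\right) + 45 = - \frac{3786}{17} + 45 = - \frac{3021}{17}$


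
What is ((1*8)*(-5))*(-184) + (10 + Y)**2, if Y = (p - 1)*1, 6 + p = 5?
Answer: 7424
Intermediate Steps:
p = -1 (p = -6 + 5 = -1)
Y = -2 (Y = (-1 - 1)*1 = -2*1 = -2)
((1*8)*(-5))*(-184) + (10 + Y)**2 = ((1*8)*(-5))*(-184) + (10 - 2)**2 = (8*(-5))*(-184) + 8**2 = -40*(-184) + 64 = 7360 + 64 = 7424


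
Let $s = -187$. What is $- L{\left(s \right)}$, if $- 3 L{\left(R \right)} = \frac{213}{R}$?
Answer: $- \frac{71}{187} \approx -0.37968$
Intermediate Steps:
$L{\left(R \right)} = - \frac{71}{R}$ ($L{\left(R \right)} = - \frac{213 \frac{1}{R}}{3} = - \frac{71}{R}$)
$- L{\left(s \right)} = - \frac{-71}{-187} = - \frac{\left(-71\right) \left(-1\right)}{187} = \left(-1\right) \frac{71}{187} = - \frac{71}{187}$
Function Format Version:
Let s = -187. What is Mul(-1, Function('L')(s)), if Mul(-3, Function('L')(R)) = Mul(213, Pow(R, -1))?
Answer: Rational(-71, 187) ≈ -0.37968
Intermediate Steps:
Function('L')(R) = Mul(-71, Pow(R, -1)) (Function('L')(R) = Mul(Rational(-1, 3), Mul(213, Pow(R, -1))) = Mul(-71, Pow(R, -1)))
Mul(-1, Function('L')(s)) = Mul(-1, Mul(-71, Pow(-187, -1))) = Mul(-1, Mul(-71, Rational(-1, 187))) = Mul(-1, Rational(71, 187)) = Rational(-71, 187)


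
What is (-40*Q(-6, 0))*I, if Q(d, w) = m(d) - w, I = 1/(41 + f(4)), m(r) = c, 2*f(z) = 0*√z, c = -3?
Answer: 120/41 ≈ 2.9268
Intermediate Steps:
f(z) = 0 (f(z) = (0*√z)/2 = (½)*0 = 0)
m(r) = -3
I = 1/41 (I = 1/(41 + 0) = 1/41 ≈ 0.024390)
Q(d, w) = -3 - w
(-40*Q(-6, 0))*I = -40*(-3 - 1*0)*(1/41) = -40*(-3 + 0)*(1/41) = -40*(-3)*(1/41) = 120*(1/41) = 120/41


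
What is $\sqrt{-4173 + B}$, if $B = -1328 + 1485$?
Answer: $4 i \sqrt{251} \approx 63.372 i$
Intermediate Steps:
$B = 157$
$\sqrt{-4173 + B} = \sqrt{-4173 + 157} = \sqrt{-4016} = 4 i \sqrt{251}$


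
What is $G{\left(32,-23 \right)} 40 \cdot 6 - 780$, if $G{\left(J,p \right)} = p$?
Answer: $-6300$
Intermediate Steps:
$G{\left(32,-23 \right)} 40 \cdot 6 - 780 = - 23 \cdot 40 \cdot 6 - 780 = \left(-23\right) 240 - 780 = -5520 - 780 = -6300$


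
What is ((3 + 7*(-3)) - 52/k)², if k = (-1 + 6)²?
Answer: 252004/625 ≈ 403.21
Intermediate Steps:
k = 25 (k = 5² = 25)
((3 + 7*(-3)) - 52/k)² = ((3 + 7*(-3)) - 52/25)² = ((3 - 21) - 52*1/25)² = (-18 - 52/25)² = (-502/25)² = 252004/625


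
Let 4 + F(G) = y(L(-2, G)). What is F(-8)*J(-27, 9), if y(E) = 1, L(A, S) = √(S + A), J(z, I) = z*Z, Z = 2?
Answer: 162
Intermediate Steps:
J(z, I) = 2*z (J(z, I) = z*2 = 2*z)
L(A, S) = √(A + S)
F(G) = -3 (F(G) = -4 + 1 = -3)
F(-8)*J(-27, 9) = -6*(-27) = -3*(-54) = 162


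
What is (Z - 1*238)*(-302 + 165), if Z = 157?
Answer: 11097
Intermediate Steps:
(Z - 1*238)*(-302 + 165) = (157 - 1*238)*(-302 + 165) = (157 - 238)*(-137) = -81*(-137) = 11097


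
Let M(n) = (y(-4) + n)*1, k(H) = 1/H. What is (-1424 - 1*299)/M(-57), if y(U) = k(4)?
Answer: 6892/227 ≈ 30.361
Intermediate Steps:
y(U) = ¼ (y(U) = 1/4 = ¼)
M(n) = ¼ + n (M(n) = (¼ + n)*1 = ¼ + n)
(-1424 - 1*299)/M(-57) = (-1424 - 1*299)/(¼ - 57) = (-1424 - 299)/(-227/4) = -1723*(-4/227) = 6892/227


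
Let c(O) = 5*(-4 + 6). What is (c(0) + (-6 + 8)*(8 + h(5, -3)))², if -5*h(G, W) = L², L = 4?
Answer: 9604/25 ≈ 384.16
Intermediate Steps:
h(G, W) = -16/5 (h(G, W) = -⅕*4² = -⅕*16 = -16/5)
c(O) = 10 (c(O) = 5*2 = 10)
(c(0) + (-6 + 8)*(8 + h(5, -3)))² = (10 + (-6 + 8)*(8 - 16/5))² = (10 + 2*(24/5))² = (10 + 48/5)² = (98/5)² = 9604/25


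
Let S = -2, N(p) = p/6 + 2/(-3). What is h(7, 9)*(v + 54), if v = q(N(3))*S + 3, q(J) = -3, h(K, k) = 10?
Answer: 630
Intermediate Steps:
N(p) = -⅔ + p/6 (N(p) = p*(⅙) + 2*(-⅓) = p/6 - ⅔ = -⅔ + p/6)
v = 9 (v = -3*(-2) + 3 = 6 + 3 = 9)
h(7, 9)*(v + 54) = 10*(9 + 54) = 10*63 = 630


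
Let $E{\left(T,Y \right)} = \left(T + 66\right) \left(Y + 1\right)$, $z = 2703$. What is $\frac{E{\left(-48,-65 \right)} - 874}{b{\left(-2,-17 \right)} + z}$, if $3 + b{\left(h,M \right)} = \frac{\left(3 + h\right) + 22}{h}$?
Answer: $- \frac{4052}{5377} \approx -0.75358$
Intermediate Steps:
$E{\left(T,Y \right)} = \left(1 + Y\right) \left(66 + T\right)$ ($E{\left(T,Y \right)} = \left(66 + T\right) \left(1 + Y\right) = \left(1 + Y\right) \left(66 + T\right)$)
$b{\left(h,M \right)} = -3 + \frac{25 + h}{h}$ ($b{\left(h,M \right)} = -3 + \frac{\left(3 + h\right) + 22}{h} = -3 + \frac{25 + h}{h}$)
$\frac{E{\left(-48,-65 \right)} - 874}{b{\left(-2,-17 \right)} + z} = \frac{\left(66 - 48 + 66 \left(-65\right) - -3120\right) - 874}{\left(-2 + \frac{25}{-2}\right) + 2703} = \frac{\left(66 - 48 - 4290 + 3120\right) - 874}{\left(-2 + 25 \left(- \frac{1}{2}\right)\right) + 2703} = \frac{-1152 - 874}{\left(-2 - \frac{25}{2}\right) + 2703} = - \frac{2026}{- \frac{29}{2} + 2703} = - \frac{2026}{\frac{5377}{2}} = \left(-2026\right) \frac{2}{5377} = - \frac{4052}{5377}$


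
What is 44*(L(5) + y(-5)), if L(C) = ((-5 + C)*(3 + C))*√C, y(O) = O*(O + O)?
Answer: 2200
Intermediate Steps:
y(O) = 2*O² (y(O) = O*(2*O) = 2*O²)
L(C) = √C*(-5 + C)*(3 + C)
44*(L(5) + y(-5)) = 44*(√5*(-15 + 5² - 2*5) + 2*(-5)²) = 44*(√5*(-15 + 25 - 10) + 2*25) = 44*(√5*0 + 50) = 44*(0 + 50) = 44*50 = 2200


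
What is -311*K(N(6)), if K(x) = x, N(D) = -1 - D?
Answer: 2177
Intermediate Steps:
-311*K(N(6)) = -311*(-1 - 1*6) = -311*(-1 - 6) = -311*(-7) = 2177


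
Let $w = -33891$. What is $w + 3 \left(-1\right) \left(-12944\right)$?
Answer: $4941$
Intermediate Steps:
$w + 3 \left(-1\right) \left(-12944\right) = -33891 + 3 \left(-1\right) \left(-12944\right) = -33891 - -38832 = -33891 + 38832 = 4941$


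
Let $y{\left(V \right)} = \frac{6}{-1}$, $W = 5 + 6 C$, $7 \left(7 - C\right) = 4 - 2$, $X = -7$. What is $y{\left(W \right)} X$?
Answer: $42$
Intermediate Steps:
$C = \frac{47}{7}$ ($C = 7 - \frac{4 - 2}{7} = 7 - \frac{2}{7} = \frac{47}{7} \approx 6.7143$)
$W = \frac{317}{7}$ ($W = 5 + 6 \cdot \frac{47}{7} = 5 + \frac{282}{7} = \frac{317}{7} \approx 45.286$)
$y{\left(V \right)} = -6$ ($y{\left(V \right)} = 6 \left(-1\right) = -6$)
$y{\left(W \right)} X = \left(-6\right) \left(-7\right) = 42$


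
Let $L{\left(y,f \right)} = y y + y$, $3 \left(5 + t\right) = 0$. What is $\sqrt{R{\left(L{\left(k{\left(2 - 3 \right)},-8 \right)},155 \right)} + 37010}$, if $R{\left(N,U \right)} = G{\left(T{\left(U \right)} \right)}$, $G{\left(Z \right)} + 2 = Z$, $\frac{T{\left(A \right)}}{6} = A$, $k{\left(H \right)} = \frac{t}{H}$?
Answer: $\sqrt{37938} \approx 194.78$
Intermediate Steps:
$t = -5$ ($t = -5 + \frac{1}{3} \cdot 0 = -5 + 0 = -5$)
$k{\left(H \right)} = - \frac{5}{H}$
$T{\left(A \right)} = 6 A$
$L{\left(y,f \right)} = y + y^{2}$ ($L{\left(y,f \right)} = y^{2} + y = y + y^{2}$)
$G{\left(Z \right)} = -2 + Z$
$R{\left(N,U \right)} = -2 + 6 U$
$\sqrt{R{\left(L{\left(k{\left(2 - 3 \right)},-8 \right)},155 \right)} + 37010} = \sqrt{\left(-2 + 6 \cdot 155\right) + 37010} = \sqrt{\left(-2 + 930\right) + 37010} = \sqrt{928 + 37010} = \sqrt{37938}$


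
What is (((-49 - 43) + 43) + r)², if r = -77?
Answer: 15876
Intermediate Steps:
(((-49 - 43) + 43) + r)² = (((-49 - 43) + 43) - 77)² = ((-92 + 43) - 77)² = (-49 - 77)² = (-126)² = 15876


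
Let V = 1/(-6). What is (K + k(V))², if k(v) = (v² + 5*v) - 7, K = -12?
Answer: 508369/1296 ≈ 392.26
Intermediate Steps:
V = -⅙ (V = 1*(-⅙) = -⅙ ≈ -0.16667)
k(v) = -7 + v² + 5*v
(K + k(V))² = (-12 + (-7 + (-⅙)² + 5*(-⅙)))² = (-12 + (-7 + 1/36 - ⅚))² = (-12 - 281/36)² = (-713/36)² = 508369/1296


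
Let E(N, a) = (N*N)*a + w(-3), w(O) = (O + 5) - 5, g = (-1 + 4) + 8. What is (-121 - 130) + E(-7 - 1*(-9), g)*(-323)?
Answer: -13494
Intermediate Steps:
g = 11 (g = 3 + 8 = 11)
w(O) = O (w(O) = (5 + O) - 5 = O)
E(N, a) = -3 + a*N² (E(N, a) = (N*N)*a - 3 = N²*a - 3 = a*N² - 3 = -3 + a*N²)
(-121 - 130) + E(-7 - 1*(-9), g)*(-323) = (-121 - 130) + (-3 + 11*(-7 - 1*(-9))²)*(-323) = -251 + (-3 + 11*(-7 + 9)²)*(-323) = -251 + (-3 + 11*2²)*(-323) = -251 + (-3 + 11*4)*(-323) = -251 + (-3 + 44)*(-323) = -251 + 41*(-323) = -251 - 13243 = -13494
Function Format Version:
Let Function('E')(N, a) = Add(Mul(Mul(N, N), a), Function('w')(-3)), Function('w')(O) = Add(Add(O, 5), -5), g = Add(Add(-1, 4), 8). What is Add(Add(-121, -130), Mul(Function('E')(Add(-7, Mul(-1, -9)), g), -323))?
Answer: -13494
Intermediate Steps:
g = 11 (g = Add(3, 8) = 11)
Function('w')(O) = O (Function('w')(O) = Add(Add(5, O), -5) = O)
Function('E')(N, a) = Add(-3, Mul(a, Pow(N, 2))) (Function('E')(N, a) = Add(Mul(Mul(N, N), a), -3) = Add(Mul(Pow(N, 2), a), -3) = Add(Mul(a, Pow(N, 2)), -3) = Add(-3, Mul(a, Pow(N, 2))))
Add(Add(-121, -130), Mul(Function('E')(Add(-7, Mul(-1, -9)), g), -323)) = Add(Add(-121, -130), Mul(Add(-3, Mul(11, Pow(Add(-7, Mul(-1, -9)), 2))), -323)) = Add(-251, Mul(Add(-3, Mul(11, Pow(Add(-7, 9), 2))), -323)) = Add(-251, Mul(Add(-3, Mul(11, Pow(2, 2))), -323)) = Add(-251, Mul(Add(-3, Mul(11, 4)), -323)) = Add(-251, Mul(Add(-3, 44), -323)) = Add(-251, Mul(41, -323)) = Add(-251, -13243) = -13494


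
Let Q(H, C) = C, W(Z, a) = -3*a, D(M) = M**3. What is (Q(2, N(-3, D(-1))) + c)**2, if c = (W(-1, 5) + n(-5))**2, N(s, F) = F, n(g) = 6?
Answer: 6400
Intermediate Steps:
c = 81 (c = (-3*5 + 6)**2 = (-15 + 6)**2 = (-9)**2 = 81)
(Q(2, N(-3, D(-1))) + c)**2 = ((-1)**3 + 81)**2 = (-1 + 81)**2 = 80**2 = 6400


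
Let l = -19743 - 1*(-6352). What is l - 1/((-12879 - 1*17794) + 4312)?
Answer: -353000150/26361 ≈ -13391.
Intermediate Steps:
l = -13391 (l = -19743 + 6352 = -13391)
l - 1/((-12879 - 1*17794) + 4312) = -13391 - 1/((-12879 - 1*17794) + 4312) = -13391 - 1/((-12879 - 17794) + 4312) = -13391 - 1/(-30673 + 4312) = -13391 - 1/(-26361) = -13391 - 1*(-1/26361) = -13391 + 1/26361 = -353000150/26361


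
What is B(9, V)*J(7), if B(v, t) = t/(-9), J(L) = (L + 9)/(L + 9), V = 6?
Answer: -⅔ ≈ -0.66667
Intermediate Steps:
J(L) = 1 (J(L) = (9 + L)/(9 + L) = 1)
B(v, t) = -t/9 (B(v, t) = t*(-⅑) = -t/9)
B(9, V)*J(7) = -⅑*6*1 = -⅔*1 = -⅔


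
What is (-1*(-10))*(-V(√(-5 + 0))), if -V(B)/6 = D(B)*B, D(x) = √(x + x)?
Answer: 60*(-5)^(¾)*√2 ≈ -200.62 + 200.62*I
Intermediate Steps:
D(x) = √2*√x (D(x) = √(2*x) = √2*√x)
V(B) = -6*√2*B^(3/2) (V(B) = -6*√2*√B*B = -6*√2*B^(3/2))
(-1*(-10))*(-V(√(-5 + 0))) = (-1*(-10))*(-(-6)*√2*(√(-5 + 0))^(3/2)) = 10*(-(-6)*√2*(√(-5))^(3/2)) = 10*(-(-6)*√2*(I*√5)^(3/2)) = 10*(-(-6)*√2*5^(¾)*I^(3/2)) = 10*(6*√2*5^(¾)*I^(3/2)) = 60*√2*5^(¾)*I^(3/2)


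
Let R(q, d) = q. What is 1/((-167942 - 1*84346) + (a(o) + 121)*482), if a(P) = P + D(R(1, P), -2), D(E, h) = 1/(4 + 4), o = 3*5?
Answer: -4/746703 ≈ -5.3569e-6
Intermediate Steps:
o = 15
D(E, h) = ⅛ (D(E, h) = 1/8 = ⅛)
a(P) = ⅛ + P (a(P) = P + ⅛ = ⅛ + P)
1/((-167942 - 1*84346) + (a(o) + 121)*482) = 1/((-167942 - 1*84346) + ((⅛ + 15) + 121)*482) = 1/((-167942 - 84346) + (121/8 + 121)*482) = 1/(-252288 + (1089/8)*482) = 1/(-252288 + 262449/4) = 1/(-746703/4) = -4/746703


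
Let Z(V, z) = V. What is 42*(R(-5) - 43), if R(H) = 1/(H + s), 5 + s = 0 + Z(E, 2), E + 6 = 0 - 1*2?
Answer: -5425/3 ≈ -1808.3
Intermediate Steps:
E = -8 (E = -6 + (0 - 1*2) = -6 + (0 - 2) = -6 - 2 = -8)
s = -13 (s = -5 + (0 - 8) = -5 - 8 = -13)
R(H) = 1/(-13 + H) (R(H) = 1/(H - 13) = 1/(-13 + H))
42*(R(-5) - 43) = 42*(1/(-13 - 5) - 43) = 42*(1/(-18) - 43) = 42*(-1/18 - 43) = 42*(-775/18) = -5425/3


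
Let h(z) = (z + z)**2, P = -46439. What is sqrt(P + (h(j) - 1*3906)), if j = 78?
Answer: I*sqrt(26009) ≈ 161.27*I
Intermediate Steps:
h(z) = 4*z**2 (h(z) = (2*z)**2 = 4*z**2)
sqrt(P + (h(j) - 1*3906)) = sqrt(-46439 + (4*78**2 - 1*3906)) = sqrt(-46439 + (4*6084 - 3906)) = sqrt(-46439 + (24336 - 3906)) = sqrt(-46439 + 20430) = sqrt(-26009) = I*sqrt(26009)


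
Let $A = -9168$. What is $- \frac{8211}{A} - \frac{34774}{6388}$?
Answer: $- \frac{22196347}{4880432} \approx -4.548$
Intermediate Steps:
$- \frac{8211}{A} - \frac{34774}{6388} = - \frac{8211}{-9168} - \frac{34774}{6388} = \left(-8211\right) \left(- \frac{1}{9168}\right) - \frac{17387}{3194} = \frac{2737}{3056} - \frac{17387}{3194} = - \frac{22196347}{4880432}$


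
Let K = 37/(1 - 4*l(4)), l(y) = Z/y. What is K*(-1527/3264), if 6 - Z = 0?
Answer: 18833/5440 ≈ 3.4619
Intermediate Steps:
Z = 6 (Z = 6 - 1*0 = 6 + 0 = 6)
l(y) = 6/y
K = -37/5 (K = 37/(1 - 24/4) = 37/(1 - 4*3/2) = 37/(1 - 6) = 37/(-5) = 37*(-⅕) = -37/5 ≈ -7.4000)
K*(-1527/3264) = -(-56499)/(5*3264) = -37/5*(-509/1088) = 18833/5440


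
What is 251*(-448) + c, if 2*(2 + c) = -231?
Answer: -225131/2 ≈ -1.1257e+5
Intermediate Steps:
c = -235/2 (c = -2 + (½)*(-231) = -2 - 231/2 = -235/2 ≈ -117.50)
251*(-448) + c = 251*(-448) - 235/2 = -112448 - 235/2 = -225131/2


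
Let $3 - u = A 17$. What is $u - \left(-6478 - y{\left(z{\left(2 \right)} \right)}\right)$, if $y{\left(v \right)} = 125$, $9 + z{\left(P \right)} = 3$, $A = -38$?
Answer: $7252$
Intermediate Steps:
$z{\left(P \right)} = -6$ ($z{\left(P \right)} = -9 + 3 = -6$)
$u = 649$ ($u = 3 - \left(-38\right) 17 = 3 - -646 = 3 + 646 = 649$)
$u - \left(-6478 - y{\left(z{\left(2 \right)} \right)}\right) = 649 + \left(\left(10252 + 125\right) - 3774\right) = 649 + \left(10377 - 3774\right) = 649 + 6603 = 7252$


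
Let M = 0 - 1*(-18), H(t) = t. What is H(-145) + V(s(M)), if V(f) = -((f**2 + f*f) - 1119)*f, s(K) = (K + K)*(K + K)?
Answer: -4352114593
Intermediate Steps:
M = 18 (M = 0 + 18 = 18)
s(K) = 4*K**2 (s(K) = (2*K)*(2*K) = 4*K**2)
V(f) = -f*(-1119 + 2*f**2) (V(f) = -((f**2 + f**2) - 1119)*f = -(2*f**2 - 1119)*f = -(-1119 + 2*f**2)*f = -f*(-1119 + 2*f**2))
H(-145) + V(s(M)) = -145 + (4*18**2)*(1119 - 2*(4*18**2)**2) = -145 + (4*324)*(1119 - 2*(4*324)**2) = -145 + 1296*(1119 - 2*1296**2) = -145 + 1296*(1119 - 2*1679616) = -145 + 1296*(1119 - 3359232) = -145 + 1296*(-3358113) = -145 - 4352114448 = -4352114593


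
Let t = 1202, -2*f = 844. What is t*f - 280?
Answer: -507524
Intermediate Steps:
f = -422 (f = -½*844 = -422)
t*f - 280 = 1202*(-422) - 280 = -507244 - 280 = -507524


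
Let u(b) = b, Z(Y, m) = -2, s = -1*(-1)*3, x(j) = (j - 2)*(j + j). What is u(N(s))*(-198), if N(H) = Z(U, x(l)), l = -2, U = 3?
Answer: 396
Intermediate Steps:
x(j) = 2*j*(-2 + j) (x(j) = (-2 + j)*(2*j) = 2*j*(-2 + j))
s = 3 (s = 1*3 = 3)
N(H) = -2
u(N(s))*(-198) = -2*(-198) = 396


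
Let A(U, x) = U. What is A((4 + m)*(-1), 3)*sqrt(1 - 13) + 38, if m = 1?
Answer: 38 - 10*I*sqrt(3) ≈ 38.0 - 17.32*I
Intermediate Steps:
A((4 + m)*(-1), 3)*sqrt(1 - 13) + 38 = ((4 + 1)*(-1))*sqrt(1 - 13) + 38 = (5*(-1))*sqrt(-12) + 38 = -10*I*sqrt(3) + 38 = 38 - 10*I*sqrt(3)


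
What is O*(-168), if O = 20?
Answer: -3360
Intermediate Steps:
O*(-168) = 20*(-168) = -3360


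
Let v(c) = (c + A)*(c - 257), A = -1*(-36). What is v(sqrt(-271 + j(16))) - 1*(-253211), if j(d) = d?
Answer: 243704 - 221*I*sqrt(255) ≈ 2.437e+5 - 3529.1*I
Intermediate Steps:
A = 36
v(c) = (-257 + c)*(36 + c) (v(c) = (c + 36)*(c - 257) = (36 + c)*(-257 + c) = (-257 + c)*(36 + c))
v(sqrt(-271 + j(16))) - 1*(-253211) = (-9252 + (sqrt(-271 + 16))**2 - 221*sqrt(-271 + 16)) - 1*(-253211) = (-9252 + (sqrt(-255))**2 - 221*I*sqrt(255)) + 253211 = (-9252 + (I*sqrt(255))**2 - 221*I*sqrt(255)) + 253211 = (-9252 - 255 - 221*I*sqrt(255)) + 253211 = (-9507 - 221*I*sqrt(255)) + 253211 = 243704 - 221*I*sqrt(255)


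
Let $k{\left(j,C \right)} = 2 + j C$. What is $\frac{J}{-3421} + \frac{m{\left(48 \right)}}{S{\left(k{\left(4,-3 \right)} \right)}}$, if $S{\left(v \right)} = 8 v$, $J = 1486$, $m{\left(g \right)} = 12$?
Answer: $- \frac{39983}{68420} \approx -0.58438$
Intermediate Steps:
$k{\left(j,C \right)} = 2 + C j$
$\frac{J}{-3421} + \frac{m{\left(48 \right)}}{S{\left(k{\left(4,-3 \right)} \right)}} = \frac{1486}{-3421} + \frac{12}{8 \left(2 - 12\right)} = 1486 \left(- \frac{1}{3421}\right) + \frac{12}{8 \left(2 - 12\right)} = - \frac{1486}{3421} + \frac{12}{8 \left(-10\right)} = - \frac{1486}{3421} + \frac{12}{-80} = - \frac{1486}{3421} + 12 \left(- \frac{1}{80}\right) = - \frac{1486}{3421} - \frac{3}{20} = - \frac{39983}{68420}$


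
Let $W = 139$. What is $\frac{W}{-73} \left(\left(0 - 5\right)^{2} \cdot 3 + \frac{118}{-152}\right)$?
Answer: $- \frac{784099}{5548} \approx -141.33$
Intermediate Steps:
$\frac{W}{-73} \left(\left(0 - 5\right)^{2} \cdot 3 + \frac{118}{-152}\right) = \frac{139}{-73} \left(\left(0 - 5\right)^{2} \cdot 3 + \frac{118}{-152}\right) = 139 \left(- \frac{1}{73}\right) \left(\left(-5\right)^{2} \cdot 3 + 118 \left(- \frac{1}{152}\right)\right) = - \frac{139 \left(25 \cdot 3 - \frac{59}{76}\right)}{73} = - \frac{139 \left(75 - \frac{59}{76}\right)}{73} = \left(- \frac{139}{73}\right) \frac{5641}{76} = - \frac{784099}{5548}$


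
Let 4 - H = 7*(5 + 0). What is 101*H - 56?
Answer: -3187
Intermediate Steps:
H = -31 (H = 4 - 7*(5 + 0) = 4 - 7*5 = 4 - 1*35 = 4 - 35 = -31)
101*H - 56 = 101*(-31) - 56 = -3131 - 56 = -3187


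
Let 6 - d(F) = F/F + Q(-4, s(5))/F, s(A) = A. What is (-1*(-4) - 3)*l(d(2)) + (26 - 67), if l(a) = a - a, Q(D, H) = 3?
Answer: -41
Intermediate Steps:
d(F) = 5 - 3/F (d(F) = 6 - (F/F + 3/F) = 6 - (1 + 3/F) = 6 + (-1 - 3/F) = 5 - 3/F)
l(a) = 0
(-1*(-4) - 3)*l(d(2)) + (26 - 67) = (-1*(-4) - 3)*0 + (26 - 67) = (4 - 3)*0 - 41 = 1*0 - 41 = 0 - 41 = -41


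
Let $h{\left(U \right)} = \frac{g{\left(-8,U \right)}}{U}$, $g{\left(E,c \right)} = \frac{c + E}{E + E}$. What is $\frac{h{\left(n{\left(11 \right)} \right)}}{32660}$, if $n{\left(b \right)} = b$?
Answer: $- \frac{3}{5748160} \approx -5.2191 \cdot 10^{-7}$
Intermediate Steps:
$g{\left(E,c \right)} = \frac{E + c}{2 E}$
$h{\left(U \right)} = \frac{\frac{1}{2} - \frac{U}{16}}{U}$ ($h{\left(U \right)} = \frac{\frac{1}{2} \frac{1}{-8} \left(-8 + U\right)}{U} = \frac{\frac{1}{2} \left(- \frac{1}{8}\right) \left(-8 + U\right)}{U} = \frac{\frac{1}{2} - \frac{U}{16}}{U}$)
$\frac{h{\left(n{\left(11 \right)} \right)}}{32660} = \frac{\frac{1}{16} \cdot \frac{1}{11} \left(8 - 11\right)}{32660} = \frac{1}{16} \cdot \frac{1}{11} \left(8 - 11\right) \frac{1}{32660} = \frac{1}{16} \cdot \frac{1}{11} \left(-3\right) \frac{1}{32660} = \left(- \frac{3}{176}\right) \frac{1}{32660} = - \frac{3}{5748160}$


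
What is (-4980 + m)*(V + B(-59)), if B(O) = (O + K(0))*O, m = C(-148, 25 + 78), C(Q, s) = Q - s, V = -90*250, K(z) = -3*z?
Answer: 99488389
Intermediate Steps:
V = -22500
m = -251 (m = -148 - (25 + 78) = -148 - 1*103 = -148 - 103 = -251)
B(O) = O**2 (B(O) = (O - 3*0)*O = (O + 0)*O = O*O = O**2)
(-4980 + m)*(V + B(-59)) = (-4980 - 251)*(-22500 + (-59)**2) = -5231*(-22500 + 3481) = -5231*(-19019) = 99488389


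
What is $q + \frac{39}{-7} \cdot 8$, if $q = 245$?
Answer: $\frac{1403}{7} \approx 200.43$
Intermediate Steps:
$q + \frac{39}{-7} \cdot 8 = 245 + \frac{39}{-7} \cdot 8 = 245 + 39 \left(- \frac{1}{7}\right) 8 = 245 - \frac{312}{7} = \frac{1403}{7}$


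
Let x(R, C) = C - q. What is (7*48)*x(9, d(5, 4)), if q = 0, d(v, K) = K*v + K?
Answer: 8064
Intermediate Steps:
d(v, K) = K + K*v
x(R, C) = C (x(R, C) = C - 1*0 = C + 0 = C)
(7*48)*x(9, d(5, 4)) = (7*48)*(4*(1 + 5)) = 336*(4*6) = 336*24 = 8064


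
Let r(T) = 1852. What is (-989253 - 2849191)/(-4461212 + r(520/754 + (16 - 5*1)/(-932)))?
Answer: 959611/1114840 ≈ 0.86076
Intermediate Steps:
(-989253 - 2849191)/(-4461212 + r(520/754 + (16 - 5*1)/(-932))) = (-989253 - 2849191)/(-4461212 + 1852) = -3838444/(-4459360) = -3838444*(-1/4459360) = 959611/1114840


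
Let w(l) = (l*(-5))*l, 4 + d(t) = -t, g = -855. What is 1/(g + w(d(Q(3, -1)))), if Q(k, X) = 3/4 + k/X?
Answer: -16/13925 ≈ -0.0011490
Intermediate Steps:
Q(k, X) = ¾ + k/X (Q(k, X) = 3*(¼) + k/X = ¾ + k/X)
d(t) = -4 - t
w(l) = -5*l² (w(l) = (-5*l)*l = -5*l²)
1/(g + w(d(Q(3, -1)))) = 1/(-855 - 5*(-4 - (¾ + 3/(-1)))²) = 1/(-855 - 5*(-4 - (¾ + 3*(-1)))²) = 1/(-855 - 5*(-4 - (¾ - 3))²) = 1/(-855 - 5*(-4 - 1*(-9/4))²) = 1/(-855 - 5*(-4 + 9/4)²) = 1/(-855 - 5*(-7/4)²) = 1/(-855 - 5*49/16) = 1/(-855 - 245/16) = 1/(-13925/16) = -16/13925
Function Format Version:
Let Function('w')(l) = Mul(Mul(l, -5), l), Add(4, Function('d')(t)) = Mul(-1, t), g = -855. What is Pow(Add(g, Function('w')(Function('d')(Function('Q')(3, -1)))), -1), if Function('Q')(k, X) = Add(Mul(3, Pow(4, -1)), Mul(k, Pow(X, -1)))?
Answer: Rational(-16, 13925) ≈ -0.0011490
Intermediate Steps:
Function('Q')(k, X) = Add(Rational(3, 4), Mul(k, Pow(X, -1))) (Function('Q')(k, X) = Add(Mul(3, Rational(1, 4)), Mul(k, Pow(X, -1))) = Add(Rational(3, 4), Mul(k, Pow(X, -1))))
Function('d')(t) = Add(-4, Mul(-1, t))
Function('w')(l) = Mul(-5, Pow(l, 2)) (Function('w')(l) = Mul(Mul(-5, l), l) = Mul(-5, Pow(l, 2)))
Pow(Add(g, Function('w')(Function('d')(Function('Q')(3, -1)))), -1) = Pow(Add(-855, Mul(-5, Pow(Add(-4, Mul(-1, Add(Rational(3, 4), Mul(3, Pow(-1, -1))))), 2))), -1) = Pow(Add(-855, Mul(-5, Pow(Add(-4, Mul(-1, Add(Rational(3, 4), Mul(3, -1)))), 2))), -1) = Pow(Add(-855, Mul(-5, Pow(Add(-4, Mul(-1, Add(Rational(3, 4), -3))), 2))), -1) = Pow(Add(-855, Mul(-5, Pow(Add(-4, Mul(-1, Rational(-9, 4))), 2))), -1) = Pow(Add(-855, Mul(-5, Pow(Add(-4, Rational(9, 4)), 2))), -1) = Pow(Add(-855, Mul(-5, Pow(Rational(-7, 4), 2))), -1) = Pow(Add(-855, Mul(-5, Rational(49, 16))), -1) = Pow(Add(-855, Rational(-245, 16)), -1) = Pow(Rational(-13925, 16), -1) = Rational(-16, 13925)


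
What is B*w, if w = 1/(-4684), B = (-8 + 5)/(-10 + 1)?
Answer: -1/14052 ≈ -7.1164e-5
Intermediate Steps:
B = ⅓ (B = -3/(-9) = -3*(-⅑) = ⅓ ≈ 0.33333)
w = -1/4684 ≈ -0.00021349
B*w = (⅓)*(-1/4684) = -1/14052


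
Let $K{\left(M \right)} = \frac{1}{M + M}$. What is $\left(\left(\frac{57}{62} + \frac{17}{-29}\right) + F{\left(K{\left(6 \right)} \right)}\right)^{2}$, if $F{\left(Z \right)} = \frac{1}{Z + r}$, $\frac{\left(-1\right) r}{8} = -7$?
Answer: $\frac{180372638209}{1464230682916} \approx 0.12319$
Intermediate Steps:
$r = 56$ ($r = \left(-8\right) \left(-7\right) = 56$)
$K{\left(M \right)} = \frac{1}{2 M}$
$F{\left(Z \right)} = \frac{1}{56 + Z}$ ($F{\left(Z \right)} = \frac{1}{Z + 56} = \frac{1}{56 + Z}$)
$\left(\left(\frac{57}{62} + \frac{17}{-29}\right) + F{\left(K{\left(6 \right)} \right)}\right)^{2} = \left(\left(\frac{57}{62} + \frac{17}{-29}\right) + \frac{1}{56 + \frac{1}{2 \cdot 6}}\right)^{2} = \left(\left(57 \cdot \frac{1}{62} + 17 \left(- \frac{1}{29}\right)\right) + \frac{1}{56 + \frac{1}{2} \cdot \frac{1}{6}}\right)^{2} = \left(\left(\frac{57}{62} - \frac{17}{29}\right) + \frac{1}{56 + \frac{1}{12}}\right)^{2} = \left(\frac{599}{1798} + \frac{1}{\frac{673}{12}}\right)^{2} = \left(\frac{599}{1798} + \frac{12}{673}\right)^{2} = \left(\frac{424703}{1210054}\right)^{2} = \frac{180372638209}{1464230682916}$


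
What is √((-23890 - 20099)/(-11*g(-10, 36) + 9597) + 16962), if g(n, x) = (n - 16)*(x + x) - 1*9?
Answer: √108048457759/2524 ≈ 130.23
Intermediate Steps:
g(n, x) = -9 + 2*x*(-16 + n) (g(n, x) = (-16 + n)*(2*x) - 9 = 2*x*(-16 + n) - 9 = -9 + 2*x*(-16 + n))
√((-23890 - 20099)/(-11*g(-10, 36) + 9597) + 16962) = √((-23890 - 20099)/(-11*(-9 - 32*36 + 2*(-10)*36) + 9597) + 16962) = √(-43989/(-11*(-9 - 1152 - 720) + 9597) + 16962) = √(-43989/(-11*(-1881) + 9597) + 16962) = √(-43989/(20691 + 9597) + 16962) = √(-43989/30288 + 16962) = √(-43989*1/30288 + 16962) = √(-14663/10096 + 16962) = √(171233689/10096) = √108048457759/2524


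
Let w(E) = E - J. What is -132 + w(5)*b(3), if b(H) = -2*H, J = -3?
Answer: -180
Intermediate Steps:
w(E) = 3 + E (w(E) = E - 1*(-3) = E + 3 = 3 + E)
-132 + w(5)*b(3) = -132 + (3 + 5)*(-2*3) = -132 + 8*(-6) = -132 - 48 = -180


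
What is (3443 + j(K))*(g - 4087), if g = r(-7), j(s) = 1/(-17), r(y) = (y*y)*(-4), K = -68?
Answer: -250683990/17 ≈ -1.4746e+7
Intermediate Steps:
r(y) = -4*y**2 (r(y) = y**2*(-4) = -4*y**2)
j(s) = -1/17
g = -196 (g = -4*(-7)**2 = -4*49 = -196)
(3443 + j(K))*(g - 4087) = (3443 - 1/17)*(-196 - 4087) = (58530/17)*(-4283) = -250683990/17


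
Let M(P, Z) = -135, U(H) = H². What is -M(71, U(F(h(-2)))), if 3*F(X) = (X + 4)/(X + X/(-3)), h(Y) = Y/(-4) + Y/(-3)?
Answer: 135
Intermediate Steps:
h(Y) = -7*Y/12 (h(Y) = Y*(-¼) + Y*(-⅓) = -Y/4 - Y/3 = -7*Y/12)
F(X) = (4 + X)/(2*X) (F(X) = ((X + 4)/(X + X/(-3)))/3 = ((4 + X)/(X + X*(-⅓)))/3 = ((4 + X)/(X - X/3))/3 = ((4 + X)/((2*X/3)))/3 = ((4 + X)*(3/(2*X)))/3 = (3*(4 + X)/(2*X))/3 = (4 + X)/(2*X))
-M(71, U(F(h(-2)))) = -1*(-135) = 135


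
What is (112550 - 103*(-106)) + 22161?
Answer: 145629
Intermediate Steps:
(112550 - 103*(-106)) + 22161 = (112550 + 10918) + 22161 = 123468 + 22161 = 145629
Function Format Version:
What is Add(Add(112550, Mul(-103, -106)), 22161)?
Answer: 145629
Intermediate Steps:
Add(Add(112550, Mul(-103, -106)), 22161) = Add(Add(112550, 10918), 22161) = Add(123468, 22161) = 145629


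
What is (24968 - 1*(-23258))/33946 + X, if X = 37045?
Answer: 628788898/16973 ≈ 37046.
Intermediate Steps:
(24968 - 1*(-23258))/33946 + X = (24968 - 1*(-23258))/33946 + 37045 = (24968 + 23258)*(1/33946) + 37045 = 48226*(1/33946) + 37045 = 24113/16973 + 37045 = 628788898/16973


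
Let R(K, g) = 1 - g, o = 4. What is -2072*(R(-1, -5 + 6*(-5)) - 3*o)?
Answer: -49728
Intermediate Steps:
-2072*(R(-1, -5 + 6*(-5)) - 3*o) = -2072*((1 - (-5 + 6*(-5))) - 3*4) = -2072*((1 - (-5 - 30)) - 12) = -2072*((1 - 1*(-35)) - 12) = -2072*((1 + 35) - 12) = -2072*(36 - 12) = -2072*24 = -49728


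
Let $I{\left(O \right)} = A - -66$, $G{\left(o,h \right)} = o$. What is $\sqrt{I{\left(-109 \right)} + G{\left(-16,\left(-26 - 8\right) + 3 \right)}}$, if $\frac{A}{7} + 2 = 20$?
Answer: $4 \sqrt{11} \approx 13.266$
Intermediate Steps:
$A = 126$ ($A = -14 + 7 \cdot 20 = -14 + 140 = 126$)
$I{\left(O \right)} = 192$ ($I{\left(O \right)} = 126 - -66 = 126 + 66 = 192$)
$\sqrt{I{\left(-109 \right)} + G{\left(-16,\left(-26 - 8\right) + 3 \right)}} = \sqrt{192 - 16} = \sqrt{176} = 4 \sqrt{11}$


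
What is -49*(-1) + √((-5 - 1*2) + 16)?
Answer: 52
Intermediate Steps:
-49*(-1) + √((-5 - 1*2) + 16) = 49 + √((-5 - 2) + 16) = 49 + √(-7 + 16) = 49 + √9 = 49 + 3 = 52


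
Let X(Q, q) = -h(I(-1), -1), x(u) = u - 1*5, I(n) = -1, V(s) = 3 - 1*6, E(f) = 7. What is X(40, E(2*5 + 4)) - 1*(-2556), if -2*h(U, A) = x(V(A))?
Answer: 2552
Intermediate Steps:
V(s) = -3 (V(s) = 3 - 6 = -3)
x(u) = -5 + u (x(u) = u - 5 = -5 + u)
h(U, A) = 4 (h(U, A) = -(-5 - 3)/2 = -½*(-8) = 4)
X(Q, q) = -4 (X(Q, q) = -1*4 = -4)
X(40, E(2*5 + 4)) - 1*(-2556) = -4 - 1*(-2556) = -4 + 2556 = 2552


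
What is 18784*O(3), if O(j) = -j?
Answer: -56352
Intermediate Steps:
18784*O(3) = 18784*(-1*3) = 18784*(-3) = -56352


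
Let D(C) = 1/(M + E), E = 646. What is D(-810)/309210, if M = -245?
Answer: 1/123993210 ≈ 8.0650e-9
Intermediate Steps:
D(C) = 1/401 (D(C) = 1/(-245 + 646) = 1/401)
D(-810)/309210 = (1/401)/309210 = (1/401)*(1/309210) = 1/123993210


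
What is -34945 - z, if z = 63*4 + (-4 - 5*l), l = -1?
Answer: -35198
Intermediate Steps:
z = 253 (z = 63*4 + (-4 - 5*(-1)) = 252 + (-4 + 5) = 252 + 1 = 253)
-34945 - z = -34945 - 1*253 = -34945 - 253 = -35198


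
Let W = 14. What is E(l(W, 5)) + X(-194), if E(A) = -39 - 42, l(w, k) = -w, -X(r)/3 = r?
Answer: 501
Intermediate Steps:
X(r) = -3*r
E(A) = -81
E(l(W, 5)) + X(-194) = -81 - 3*(-194) = -81 + 582 = 501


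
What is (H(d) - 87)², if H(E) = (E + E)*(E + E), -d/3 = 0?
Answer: 7569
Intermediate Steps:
d = 0 (d = -3*0 = 0)
H(E) = 4*E² (H(E) = (2*E)*(2*E) = 4*E²)
(H(d) - 87)² = (4*0² - 87)² = (4*0 - 87)² = (0 - 87)² = (-87)² = 7569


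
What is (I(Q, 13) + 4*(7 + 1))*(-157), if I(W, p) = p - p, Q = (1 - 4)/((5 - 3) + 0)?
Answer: -5024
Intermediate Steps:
Q = -3/2 (Q = -3/(2 + 0) = -3/2 ≈ -1.5000)
I(W, p) = 0
(I(Q, 13) + 4*(7 + 1))*(-157) = (0 + 4*(7 + 1))*(-157) = (0 + 4*8)*(-157) = (0 + 32)*(-157) = 32*(-157) = -5024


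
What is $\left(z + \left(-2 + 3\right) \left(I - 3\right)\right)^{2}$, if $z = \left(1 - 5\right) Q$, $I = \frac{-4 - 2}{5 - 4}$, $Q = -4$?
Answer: $49$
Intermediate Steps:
$I = -6$ ($I = - \frac{6}{1} = \left(-6\right) 1 = -6$)
$z = 16$ ($z = \left(1 - 5\right) \left(-4\right) = \left(-4\right) \left(-4\right) = 16$)
$\left(z + \left(-2 + 3\right) \left(I - 3\right)\right)^{2} = \left(16 + \left(-2 + 3\right) \left(-6 - 3\right)\right)^{2} = \left(16 + 1 \left(-9\right)\right)^{2} = \left(16 - 9\right)^{2} = 7^{2} = 49$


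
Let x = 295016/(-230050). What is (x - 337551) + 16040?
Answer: -36981950283/115025 ≈ -3.2151e+5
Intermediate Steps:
x = -147508/115025 (x = 295016*(-1/230050) = -147508/115025 ≈ -1.2824)
(x - 337551) + 16040 = (-147508/115025 - 337551) + 16040 = -38826951283/115025 + 16040 = -36981950283/115025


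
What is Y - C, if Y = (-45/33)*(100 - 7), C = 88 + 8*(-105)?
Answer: 6877/11 ≈ 625.18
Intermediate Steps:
C = -752 (C = 88 - 840 = -752)
Y = -1395/11 (Y = -45*1/33*93 = -15/11*93 = -1395/11 ≈ -126.82)
Y - C = -1395/11 - 1*(-752) = -1395/11 + 752 = 6877/11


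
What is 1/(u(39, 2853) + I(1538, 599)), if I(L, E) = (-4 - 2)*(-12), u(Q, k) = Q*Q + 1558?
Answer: 1/3151 ≈ 0.00031736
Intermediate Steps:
u(Q, k) = 1558 + Q² (u(Q, k) = Q² + 1558 = 1558 + Q²)
I(L, E) = 72 (I(L, E) = -6*(-12) = 72)
1/(u(39, 2853) + I(1538, 599)) = 1/((1558 + 39²) + 72) = 1/((1558 + 1521) + 72) = 1/(3079 + 72) = 1/3151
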